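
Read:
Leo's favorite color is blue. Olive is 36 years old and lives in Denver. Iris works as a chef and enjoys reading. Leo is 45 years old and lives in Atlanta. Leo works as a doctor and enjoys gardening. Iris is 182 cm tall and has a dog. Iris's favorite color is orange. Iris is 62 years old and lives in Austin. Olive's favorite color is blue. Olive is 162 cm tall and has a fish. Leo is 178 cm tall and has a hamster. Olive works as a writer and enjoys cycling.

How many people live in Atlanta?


Count in Atlanta: 1

1


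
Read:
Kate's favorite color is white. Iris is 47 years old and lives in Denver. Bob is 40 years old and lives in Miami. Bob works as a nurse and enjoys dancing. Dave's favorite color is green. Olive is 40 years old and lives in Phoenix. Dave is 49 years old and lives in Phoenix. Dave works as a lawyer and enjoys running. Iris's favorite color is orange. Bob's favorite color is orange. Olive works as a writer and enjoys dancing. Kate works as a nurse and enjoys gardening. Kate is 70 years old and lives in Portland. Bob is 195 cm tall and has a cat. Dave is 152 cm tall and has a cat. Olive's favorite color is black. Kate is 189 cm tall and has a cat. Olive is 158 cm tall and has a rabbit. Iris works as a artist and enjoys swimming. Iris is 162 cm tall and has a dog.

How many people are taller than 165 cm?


Taller than 165: 2

2


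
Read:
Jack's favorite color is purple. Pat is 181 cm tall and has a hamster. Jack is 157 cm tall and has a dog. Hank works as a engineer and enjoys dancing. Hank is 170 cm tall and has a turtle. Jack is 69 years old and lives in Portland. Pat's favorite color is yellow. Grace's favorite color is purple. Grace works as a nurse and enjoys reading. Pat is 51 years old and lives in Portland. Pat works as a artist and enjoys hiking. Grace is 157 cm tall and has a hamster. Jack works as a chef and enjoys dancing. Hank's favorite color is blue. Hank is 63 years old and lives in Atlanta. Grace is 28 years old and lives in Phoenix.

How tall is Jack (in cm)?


Jack is 157 cm tall

157


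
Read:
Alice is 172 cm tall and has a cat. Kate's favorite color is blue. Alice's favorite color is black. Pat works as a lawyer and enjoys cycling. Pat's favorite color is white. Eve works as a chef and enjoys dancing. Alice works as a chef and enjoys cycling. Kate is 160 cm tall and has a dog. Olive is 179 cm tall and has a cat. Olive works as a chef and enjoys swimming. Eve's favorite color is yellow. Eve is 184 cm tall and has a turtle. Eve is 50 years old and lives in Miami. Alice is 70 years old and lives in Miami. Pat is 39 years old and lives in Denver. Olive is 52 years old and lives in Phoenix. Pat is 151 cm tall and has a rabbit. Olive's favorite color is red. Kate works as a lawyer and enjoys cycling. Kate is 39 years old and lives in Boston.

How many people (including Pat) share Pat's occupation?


Pat is a lawyer. Count = 2

2


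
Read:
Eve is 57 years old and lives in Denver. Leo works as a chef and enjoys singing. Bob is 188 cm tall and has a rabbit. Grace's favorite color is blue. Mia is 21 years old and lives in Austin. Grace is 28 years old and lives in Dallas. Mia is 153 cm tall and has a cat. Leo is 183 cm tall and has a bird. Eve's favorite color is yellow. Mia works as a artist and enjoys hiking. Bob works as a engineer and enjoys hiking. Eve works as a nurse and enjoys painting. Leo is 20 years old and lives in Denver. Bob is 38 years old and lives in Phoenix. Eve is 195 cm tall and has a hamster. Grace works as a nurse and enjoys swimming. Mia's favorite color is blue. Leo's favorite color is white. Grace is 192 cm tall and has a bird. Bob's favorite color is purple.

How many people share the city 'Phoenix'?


Count: 1

1


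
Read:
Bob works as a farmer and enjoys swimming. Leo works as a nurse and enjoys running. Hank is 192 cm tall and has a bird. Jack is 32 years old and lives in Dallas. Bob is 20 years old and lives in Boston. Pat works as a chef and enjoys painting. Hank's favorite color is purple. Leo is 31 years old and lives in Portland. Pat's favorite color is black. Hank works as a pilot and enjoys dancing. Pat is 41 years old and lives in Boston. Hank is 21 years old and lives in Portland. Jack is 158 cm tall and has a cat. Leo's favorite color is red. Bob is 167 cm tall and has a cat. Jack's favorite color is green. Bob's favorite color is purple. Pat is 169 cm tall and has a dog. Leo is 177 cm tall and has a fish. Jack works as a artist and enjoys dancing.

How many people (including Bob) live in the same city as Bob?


Bob lives in Boston. Count = 2

2


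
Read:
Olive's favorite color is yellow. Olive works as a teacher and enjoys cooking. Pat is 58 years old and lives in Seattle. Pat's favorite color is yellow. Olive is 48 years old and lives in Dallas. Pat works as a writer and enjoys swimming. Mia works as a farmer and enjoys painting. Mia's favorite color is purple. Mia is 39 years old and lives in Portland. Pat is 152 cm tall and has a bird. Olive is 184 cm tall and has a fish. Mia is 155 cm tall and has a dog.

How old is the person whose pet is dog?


Person with pet=dog is Mia, age 39

39


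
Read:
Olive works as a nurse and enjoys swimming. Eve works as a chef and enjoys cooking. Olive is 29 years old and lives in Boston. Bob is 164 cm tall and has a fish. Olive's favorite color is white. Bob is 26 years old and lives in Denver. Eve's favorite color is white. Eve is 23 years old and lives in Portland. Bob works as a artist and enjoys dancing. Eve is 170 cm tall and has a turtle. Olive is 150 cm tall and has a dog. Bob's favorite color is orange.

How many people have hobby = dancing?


Count: 1

1


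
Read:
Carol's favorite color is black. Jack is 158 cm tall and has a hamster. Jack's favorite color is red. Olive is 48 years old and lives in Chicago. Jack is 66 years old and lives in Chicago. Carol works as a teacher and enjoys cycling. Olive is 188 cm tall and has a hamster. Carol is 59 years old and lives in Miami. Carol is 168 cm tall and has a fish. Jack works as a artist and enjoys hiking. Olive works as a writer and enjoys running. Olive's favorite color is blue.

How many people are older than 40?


Filter: 3

3


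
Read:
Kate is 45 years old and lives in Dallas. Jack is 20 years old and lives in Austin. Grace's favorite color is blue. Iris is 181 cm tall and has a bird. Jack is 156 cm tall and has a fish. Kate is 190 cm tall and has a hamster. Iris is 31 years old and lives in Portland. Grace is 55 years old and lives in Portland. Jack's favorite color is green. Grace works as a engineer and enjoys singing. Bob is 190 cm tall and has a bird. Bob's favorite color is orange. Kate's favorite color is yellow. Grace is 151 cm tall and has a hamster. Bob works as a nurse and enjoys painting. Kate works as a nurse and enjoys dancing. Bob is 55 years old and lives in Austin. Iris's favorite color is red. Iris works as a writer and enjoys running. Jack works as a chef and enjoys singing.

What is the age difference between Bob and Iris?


|55 - 31| = 24

24


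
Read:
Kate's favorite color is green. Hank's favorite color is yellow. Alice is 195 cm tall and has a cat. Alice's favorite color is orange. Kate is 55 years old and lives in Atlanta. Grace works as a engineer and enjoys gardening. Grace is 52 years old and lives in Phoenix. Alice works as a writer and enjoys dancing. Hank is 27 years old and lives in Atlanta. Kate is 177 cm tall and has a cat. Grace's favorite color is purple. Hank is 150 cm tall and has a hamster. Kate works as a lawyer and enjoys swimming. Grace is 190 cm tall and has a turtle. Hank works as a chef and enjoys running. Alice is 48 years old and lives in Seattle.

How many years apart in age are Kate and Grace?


55 vs 52, diff = 3

3


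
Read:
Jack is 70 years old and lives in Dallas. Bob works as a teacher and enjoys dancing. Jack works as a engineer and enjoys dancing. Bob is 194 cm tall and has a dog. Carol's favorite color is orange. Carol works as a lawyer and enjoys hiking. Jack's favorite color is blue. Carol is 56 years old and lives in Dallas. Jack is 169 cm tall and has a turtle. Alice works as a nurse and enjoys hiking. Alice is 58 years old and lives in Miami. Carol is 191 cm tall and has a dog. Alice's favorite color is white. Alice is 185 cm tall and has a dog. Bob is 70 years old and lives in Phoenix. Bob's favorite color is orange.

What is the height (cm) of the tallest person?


Tallest: Bob at 194 cm

194


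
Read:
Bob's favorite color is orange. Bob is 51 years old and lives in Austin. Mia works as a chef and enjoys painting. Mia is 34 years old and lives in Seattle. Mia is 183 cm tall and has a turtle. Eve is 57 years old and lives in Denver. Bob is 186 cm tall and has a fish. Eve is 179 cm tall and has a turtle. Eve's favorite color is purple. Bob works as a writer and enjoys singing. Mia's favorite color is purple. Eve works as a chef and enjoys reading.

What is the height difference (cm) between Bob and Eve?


|186 - 179| = 7

7


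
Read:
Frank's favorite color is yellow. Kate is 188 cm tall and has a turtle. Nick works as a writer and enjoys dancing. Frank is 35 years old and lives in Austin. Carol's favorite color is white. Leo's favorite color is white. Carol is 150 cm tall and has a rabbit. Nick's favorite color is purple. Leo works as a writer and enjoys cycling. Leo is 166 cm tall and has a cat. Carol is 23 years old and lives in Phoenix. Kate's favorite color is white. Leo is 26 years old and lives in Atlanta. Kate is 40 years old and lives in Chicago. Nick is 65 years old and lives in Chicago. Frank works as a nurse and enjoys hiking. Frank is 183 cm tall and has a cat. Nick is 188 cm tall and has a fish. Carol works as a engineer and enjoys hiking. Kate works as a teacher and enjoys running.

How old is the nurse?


The nurse is Frank, age 35

35


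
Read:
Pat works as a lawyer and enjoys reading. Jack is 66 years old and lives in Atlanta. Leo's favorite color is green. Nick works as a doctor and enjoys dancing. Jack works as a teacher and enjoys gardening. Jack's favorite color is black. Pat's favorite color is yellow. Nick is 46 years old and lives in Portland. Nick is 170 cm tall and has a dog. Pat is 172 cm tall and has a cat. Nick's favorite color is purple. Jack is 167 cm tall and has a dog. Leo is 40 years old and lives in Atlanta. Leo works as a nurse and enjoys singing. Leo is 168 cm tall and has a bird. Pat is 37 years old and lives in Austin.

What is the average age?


Sum=189, n=4, avg=47.25

47.25


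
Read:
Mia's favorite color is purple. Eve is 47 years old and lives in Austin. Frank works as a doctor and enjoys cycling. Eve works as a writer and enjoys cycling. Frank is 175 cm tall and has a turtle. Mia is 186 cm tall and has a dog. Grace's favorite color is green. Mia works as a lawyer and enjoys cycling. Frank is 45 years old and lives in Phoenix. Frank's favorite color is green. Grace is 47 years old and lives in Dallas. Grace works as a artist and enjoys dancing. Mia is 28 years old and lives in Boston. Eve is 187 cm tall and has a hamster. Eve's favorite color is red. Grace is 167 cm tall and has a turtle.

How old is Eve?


Eve is 47 years old

47


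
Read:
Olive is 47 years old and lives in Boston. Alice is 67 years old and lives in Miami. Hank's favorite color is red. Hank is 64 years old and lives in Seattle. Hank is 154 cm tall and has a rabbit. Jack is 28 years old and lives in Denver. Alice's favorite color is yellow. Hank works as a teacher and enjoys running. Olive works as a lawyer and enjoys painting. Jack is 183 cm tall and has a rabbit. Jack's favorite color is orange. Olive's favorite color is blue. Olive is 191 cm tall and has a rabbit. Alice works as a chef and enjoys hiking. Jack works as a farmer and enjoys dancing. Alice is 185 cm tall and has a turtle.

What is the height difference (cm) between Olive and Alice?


|191 - 185| = 6

6


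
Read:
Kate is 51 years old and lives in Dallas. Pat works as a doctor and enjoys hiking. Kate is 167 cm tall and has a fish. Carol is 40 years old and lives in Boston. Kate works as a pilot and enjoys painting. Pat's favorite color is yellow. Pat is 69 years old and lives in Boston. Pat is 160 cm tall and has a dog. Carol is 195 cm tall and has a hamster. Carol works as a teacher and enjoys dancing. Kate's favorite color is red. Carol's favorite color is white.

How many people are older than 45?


Filter: 2

2


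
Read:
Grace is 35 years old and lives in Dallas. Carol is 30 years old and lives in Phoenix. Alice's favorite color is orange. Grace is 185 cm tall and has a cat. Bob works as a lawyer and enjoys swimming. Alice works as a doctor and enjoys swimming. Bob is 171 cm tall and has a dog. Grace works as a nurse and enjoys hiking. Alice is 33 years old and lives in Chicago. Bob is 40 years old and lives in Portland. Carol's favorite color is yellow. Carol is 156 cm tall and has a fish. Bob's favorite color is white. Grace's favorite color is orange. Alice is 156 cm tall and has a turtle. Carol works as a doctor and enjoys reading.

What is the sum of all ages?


30+40+35+33 = 138

138


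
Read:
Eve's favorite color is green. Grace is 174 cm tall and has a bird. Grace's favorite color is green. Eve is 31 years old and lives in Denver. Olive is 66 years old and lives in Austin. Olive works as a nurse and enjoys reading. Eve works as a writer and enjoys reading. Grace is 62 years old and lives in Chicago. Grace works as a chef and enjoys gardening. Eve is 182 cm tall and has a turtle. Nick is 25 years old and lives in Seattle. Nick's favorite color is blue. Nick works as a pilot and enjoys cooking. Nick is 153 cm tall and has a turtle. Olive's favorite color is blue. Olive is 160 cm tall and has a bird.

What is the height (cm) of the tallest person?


Tallest: Eve at 182 cm

182


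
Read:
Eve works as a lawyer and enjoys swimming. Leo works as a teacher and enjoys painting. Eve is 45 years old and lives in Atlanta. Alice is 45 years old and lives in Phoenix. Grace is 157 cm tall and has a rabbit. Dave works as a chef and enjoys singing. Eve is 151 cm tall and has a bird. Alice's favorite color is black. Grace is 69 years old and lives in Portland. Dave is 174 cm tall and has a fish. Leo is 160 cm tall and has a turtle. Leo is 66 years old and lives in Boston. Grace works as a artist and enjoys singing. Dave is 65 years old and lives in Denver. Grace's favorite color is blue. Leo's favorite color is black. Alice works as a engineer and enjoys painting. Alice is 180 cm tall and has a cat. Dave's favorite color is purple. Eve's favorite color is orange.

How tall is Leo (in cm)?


Leo is 160 cm tall

160


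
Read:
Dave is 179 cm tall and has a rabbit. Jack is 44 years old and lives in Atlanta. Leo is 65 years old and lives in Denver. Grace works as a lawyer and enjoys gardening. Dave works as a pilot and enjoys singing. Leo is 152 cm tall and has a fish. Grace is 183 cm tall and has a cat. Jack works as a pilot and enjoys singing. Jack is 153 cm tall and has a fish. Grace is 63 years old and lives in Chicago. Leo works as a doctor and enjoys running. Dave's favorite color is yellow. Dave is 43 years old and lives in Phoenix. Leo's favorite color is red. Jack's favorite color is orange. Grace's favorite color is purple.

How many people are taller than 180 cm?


Taller than 180: 1

1


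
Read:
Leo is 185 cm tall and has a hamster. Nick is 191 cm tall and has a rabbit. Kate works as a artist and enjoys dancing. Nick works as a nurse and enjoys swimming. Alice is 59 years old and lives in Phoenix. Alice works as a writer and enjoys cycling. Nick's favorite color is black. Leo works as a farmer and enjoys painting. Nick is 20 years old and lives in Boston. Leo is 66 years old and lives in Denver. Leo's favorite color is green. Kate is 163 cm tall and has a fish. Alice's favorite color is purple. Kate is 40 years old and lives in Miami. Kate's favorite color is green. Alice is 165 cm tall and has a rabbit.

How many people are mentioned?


People: Leo, Nick, Kate, Alice. Count = 4

4


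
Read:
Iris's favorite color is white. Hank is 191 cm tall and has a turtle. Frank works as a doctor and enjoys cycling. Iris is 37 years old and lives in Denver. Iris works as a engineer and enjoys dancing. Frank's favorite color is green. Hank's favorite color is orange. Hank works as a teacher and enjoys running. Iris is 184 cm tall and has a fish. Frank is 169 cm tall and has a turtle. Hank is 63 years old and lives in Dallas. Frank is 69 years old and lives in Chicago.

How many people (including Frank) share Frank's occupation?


Frank is a doctor. Count = 1

1


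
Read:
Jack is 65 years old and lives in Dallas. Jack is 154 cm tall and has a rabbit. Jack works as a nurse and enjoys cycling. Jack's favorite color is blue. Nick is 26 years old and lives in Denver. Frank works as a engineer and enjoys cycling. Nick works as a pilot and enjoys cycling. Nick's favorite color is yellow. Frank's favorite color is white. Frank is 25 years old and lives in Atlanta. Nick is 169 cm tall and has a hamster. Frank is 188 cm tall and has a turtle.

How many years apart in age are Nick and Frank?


26 vs 25, diff = 1

1


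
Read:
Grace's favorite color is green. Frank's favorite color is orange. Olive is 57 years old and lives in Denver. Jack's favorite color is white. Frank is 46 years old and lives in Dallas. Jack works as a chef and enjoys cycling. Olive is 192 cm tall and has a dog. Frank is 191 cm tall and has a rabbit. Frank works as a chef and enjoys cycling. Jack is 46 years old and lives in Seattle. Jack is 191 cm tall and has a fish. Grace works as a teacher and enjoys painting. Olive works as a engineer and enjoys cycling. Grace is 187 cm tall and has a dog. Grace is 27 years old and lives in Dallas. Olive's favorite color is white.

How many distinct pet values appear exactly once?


Unique pet values: 2

2


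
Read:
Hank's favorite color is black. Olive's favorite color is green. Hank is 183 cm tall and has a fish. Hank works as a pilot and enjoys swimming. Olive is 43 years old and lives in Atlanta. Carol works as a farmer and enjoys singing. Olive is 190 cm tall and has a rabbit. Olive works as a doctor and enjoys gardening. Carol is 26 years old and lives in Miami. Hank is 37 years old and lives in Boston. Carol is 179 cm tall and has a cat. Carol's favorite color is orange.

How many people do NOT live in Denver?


Not in Denver: 3

3


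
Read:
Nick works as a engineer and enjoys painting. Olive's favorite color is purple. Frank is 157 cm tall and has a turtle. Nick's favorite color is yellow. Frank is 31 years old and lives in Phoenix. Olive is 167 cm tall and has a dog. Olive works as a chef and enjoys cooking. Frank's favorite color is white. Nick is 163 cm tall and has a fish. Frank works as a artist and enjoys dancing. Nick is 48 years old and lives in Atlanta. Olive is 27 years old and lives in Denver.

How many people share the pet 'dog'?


Count: 1

1


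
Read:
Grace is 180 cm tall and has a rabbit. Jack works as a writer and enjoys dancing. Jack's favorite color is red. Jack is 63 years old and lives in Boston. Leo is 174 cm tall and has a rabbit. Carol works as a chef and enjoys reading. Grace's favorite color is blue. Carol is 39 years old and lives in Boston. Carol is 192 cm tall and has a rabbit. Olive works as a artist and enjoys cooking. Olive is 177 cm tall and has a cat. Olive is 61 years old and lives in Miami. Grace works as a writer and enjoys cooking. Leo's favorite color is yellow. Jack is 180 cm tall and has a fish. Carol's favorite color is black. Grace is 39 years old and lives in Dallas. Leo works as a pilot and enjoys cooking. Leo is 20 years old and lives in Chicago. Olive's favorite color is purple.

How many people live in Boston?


Count in Boston: 2

2


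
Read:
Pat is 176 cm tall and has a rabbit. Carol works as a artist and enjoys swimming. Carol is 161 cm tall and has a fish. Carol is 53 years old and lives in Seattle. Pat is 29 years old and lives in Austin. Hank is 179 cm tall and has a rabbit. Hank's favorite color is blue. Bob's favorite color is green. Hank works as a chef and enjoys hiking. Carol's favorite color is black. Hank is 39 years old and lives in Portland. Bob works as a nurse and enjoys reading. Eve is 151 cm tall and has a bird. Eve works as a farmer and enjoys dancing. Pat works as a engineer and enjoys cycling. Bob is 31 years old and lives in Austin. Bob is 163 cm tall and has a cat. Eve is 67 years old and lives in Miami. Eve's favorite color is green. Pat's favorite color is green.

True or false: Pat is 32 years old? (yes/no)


Pat is actually 29. no

no


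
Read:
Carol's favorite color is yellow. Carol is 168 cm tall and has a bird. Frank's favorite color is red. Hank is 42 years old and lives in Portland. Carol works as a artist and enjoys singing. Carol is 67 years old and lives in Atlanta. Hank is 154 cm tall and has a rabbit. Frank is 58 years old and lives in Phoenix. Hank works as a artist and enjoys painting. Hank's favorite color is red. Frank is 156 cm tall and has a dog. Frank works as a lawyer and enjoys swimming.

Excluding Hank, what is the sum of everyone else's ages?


Sum (excluding Hank): 125

125


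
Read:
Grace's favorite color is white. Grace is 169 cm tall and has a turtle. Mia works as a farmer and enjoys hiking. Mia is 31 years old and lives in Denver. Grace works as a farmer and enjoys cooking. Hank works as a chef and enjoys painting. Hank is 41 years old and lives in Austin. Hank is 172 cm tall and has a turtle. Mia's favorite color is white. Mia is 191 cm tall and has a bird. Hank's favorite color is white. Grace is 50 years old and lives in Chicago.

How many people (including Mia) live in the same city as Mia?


Mia lives in Denver. Count = 1

1


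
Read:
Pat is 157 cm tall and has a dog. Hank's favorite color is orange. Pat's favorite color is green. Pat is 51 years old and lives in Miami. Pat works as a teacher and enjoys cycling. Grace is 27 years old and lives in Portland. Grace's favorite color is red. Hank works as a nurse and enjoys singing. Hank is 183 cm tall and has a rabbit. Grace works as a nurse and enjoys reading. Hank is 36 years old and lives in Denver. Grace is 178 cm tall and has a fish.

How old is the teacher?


The teacher is Pat, age 51

51


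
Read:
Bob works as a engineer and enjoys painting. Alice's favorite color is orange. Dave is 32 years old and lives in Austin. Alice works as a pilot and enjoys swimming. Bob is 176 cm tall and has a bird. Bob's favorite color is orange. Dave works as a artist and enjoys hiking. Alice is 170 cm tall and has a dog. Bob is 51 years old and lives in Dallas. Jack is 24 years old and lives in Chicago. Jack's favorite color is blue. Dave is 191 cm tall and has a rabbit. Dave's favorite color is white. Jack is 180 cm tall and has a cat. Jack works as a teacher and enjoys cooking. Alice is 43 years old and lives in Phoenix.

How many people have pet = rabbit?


Count: 1

1


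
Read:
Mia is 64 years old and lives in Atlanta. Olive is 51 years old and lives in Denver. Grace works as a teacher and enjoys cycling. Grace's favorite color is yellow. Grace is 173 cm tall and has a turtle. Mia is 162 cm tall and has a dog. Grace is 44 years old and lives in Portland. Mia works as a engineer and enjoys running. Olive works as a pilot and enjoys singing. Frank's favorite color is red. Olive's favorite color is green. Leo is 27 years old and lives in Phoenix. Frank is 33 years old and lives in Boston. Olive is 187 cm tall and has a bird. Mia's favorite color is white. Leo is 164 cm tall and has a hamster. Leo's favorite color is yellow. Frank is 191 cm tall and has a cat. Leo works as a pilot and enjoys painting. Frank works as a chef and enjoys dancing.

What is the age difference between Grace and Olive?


|44 - 51| = 7

7


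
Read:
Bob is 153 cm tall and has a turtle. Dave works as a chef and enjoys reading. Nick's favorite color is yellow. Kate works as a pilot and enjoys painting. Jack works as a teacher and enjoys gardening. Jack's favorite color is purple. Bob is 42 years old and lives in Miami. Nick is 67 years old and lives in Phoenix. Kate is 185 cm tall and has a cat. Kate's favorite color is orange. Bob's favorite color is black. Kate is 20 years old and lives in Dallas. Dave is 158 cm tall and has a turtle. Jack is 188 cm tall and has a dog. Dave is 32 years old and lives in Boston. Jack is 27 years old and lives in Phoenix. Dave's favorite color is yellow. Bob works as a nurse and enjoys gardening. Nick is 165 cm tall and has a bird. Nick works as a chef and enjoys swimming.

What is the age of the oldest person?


Oldest: Nick at 67

67


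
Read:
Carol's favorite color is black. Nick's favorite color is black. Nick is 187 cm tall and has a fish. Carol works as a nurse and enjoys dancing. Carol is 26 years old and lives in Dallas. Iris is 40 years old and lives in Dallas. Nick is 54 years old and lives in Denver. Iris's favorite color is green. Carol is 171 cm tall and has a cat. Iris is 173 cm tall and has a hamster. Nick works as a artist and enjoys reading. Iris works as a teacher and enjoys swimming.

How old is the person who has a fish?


Person with fish is Nick, age 54

54


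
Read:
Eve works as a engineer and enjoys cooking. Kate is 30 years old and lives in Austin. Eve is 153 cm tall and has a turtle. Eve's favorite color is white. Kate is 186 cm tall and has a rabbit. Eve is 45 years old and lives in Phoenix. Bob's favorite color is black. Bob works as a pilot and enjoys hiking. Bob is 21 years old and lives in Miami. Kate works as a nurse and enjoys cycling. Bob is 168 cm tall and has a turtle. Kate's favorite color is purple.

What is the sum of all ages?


21+45+30 = 96

96


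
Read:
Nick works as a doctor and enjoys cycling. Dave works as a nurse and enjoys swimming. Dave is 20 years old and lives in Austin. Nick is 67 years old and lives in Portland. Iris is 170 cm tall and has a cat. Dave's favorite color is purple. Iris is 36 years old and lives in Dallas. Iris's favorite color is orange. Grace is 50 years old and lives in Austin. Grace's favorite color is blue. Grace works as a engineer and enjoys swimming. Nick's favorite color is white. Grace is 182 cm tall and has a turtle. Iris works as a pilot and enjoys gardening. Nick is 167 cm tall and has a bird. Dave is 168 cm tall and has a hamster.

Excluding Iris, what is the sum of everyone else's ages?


Sum (excluding Iris): 137

137


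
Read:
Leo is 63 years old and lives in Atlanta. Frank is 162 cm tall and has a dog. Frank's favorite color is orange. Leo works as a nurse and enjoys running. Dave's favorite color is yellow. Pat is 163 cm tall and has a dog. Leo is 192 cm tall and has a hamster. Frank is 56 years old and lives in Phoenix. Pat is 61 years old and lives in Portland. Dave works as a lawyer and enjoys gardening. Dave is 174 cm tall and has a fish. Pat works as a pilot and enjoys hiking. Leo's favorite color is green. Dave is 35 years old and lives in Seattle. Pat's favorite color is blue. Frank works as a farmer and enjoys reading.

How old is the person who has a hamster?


Person with hamster is Leo, age 63

63


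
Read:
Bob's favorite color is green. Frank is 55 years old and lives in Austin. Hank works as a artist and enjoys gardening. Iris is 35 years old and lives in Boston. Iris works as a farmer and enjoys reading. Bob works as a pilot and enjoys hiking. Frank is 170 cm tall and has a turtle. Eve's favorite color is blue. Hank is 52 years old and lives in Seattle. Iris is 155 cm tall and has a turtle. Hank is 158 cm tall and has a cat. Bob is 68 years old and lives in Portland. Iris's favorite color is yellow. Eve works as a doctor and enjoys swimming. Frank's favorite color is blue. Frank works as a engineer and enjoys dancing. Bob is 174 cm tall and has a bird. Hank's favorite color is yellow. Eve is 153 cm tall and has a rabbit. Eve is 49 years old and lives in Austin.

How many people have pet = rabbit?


Count: 1

1


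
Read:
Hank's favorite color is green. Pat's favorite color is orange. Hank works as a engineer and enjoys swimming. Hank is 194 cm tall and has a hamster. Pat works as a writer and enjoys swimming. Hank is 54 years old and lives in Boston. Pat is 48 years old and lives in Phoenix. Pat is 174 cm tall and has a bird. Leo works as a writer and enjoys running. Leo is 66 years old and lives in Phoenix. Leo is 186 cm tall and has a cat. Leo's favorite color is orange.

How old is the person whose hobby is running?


Person with hobby=running is Leo, age 66

66


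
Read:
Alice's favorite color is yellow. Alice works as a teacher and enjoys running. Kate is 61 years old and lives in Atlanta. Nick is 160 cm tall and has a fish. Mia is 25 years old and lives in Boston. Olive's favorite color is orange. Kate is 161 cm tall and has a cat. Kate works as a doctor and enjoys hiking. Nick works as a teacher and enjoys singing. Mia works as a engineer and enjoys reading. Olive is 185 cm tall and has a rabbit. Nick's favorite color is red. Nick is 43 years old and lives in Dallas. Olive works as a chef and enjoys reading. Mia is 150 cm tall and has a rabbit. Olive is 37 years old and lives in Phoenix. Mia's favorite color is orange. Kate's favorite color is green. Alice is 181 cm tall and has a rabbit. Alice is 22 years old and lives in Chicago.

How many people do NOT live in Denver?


Not in Denver: 5

5


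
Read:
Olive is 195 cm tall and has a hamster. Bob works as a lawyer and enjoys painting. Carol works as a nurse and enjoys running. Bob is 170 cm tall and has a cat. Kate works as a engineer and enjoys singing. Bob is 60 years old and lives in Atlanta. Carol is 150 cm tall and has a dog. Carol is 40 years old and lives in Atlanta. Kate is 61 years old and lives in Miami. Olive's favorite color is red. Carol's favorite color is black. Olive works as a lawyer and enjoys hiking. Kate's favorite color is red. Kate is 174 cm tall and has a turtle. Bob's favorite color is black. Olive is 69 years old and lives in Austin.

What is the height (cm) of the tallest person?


Tallest: Olive at 195 cm

195


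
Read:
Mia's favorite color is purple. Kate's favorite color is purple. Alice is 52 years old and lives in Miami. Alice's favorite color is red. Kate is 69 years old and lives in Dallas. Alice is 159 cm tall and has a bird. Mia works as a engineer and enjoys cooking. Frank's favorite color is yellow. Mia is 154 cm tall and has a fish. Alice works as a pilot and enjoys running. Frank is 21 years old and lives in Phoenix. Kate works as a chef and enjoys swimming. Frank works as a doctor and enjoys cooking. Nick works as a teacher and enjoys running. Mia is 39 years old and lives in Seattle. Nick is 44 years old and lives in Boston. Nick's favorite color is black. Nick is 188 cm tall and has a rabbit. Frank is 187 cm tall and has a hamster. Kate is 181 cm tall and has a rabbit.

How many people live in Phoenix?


Count in Phoenix: 1

1


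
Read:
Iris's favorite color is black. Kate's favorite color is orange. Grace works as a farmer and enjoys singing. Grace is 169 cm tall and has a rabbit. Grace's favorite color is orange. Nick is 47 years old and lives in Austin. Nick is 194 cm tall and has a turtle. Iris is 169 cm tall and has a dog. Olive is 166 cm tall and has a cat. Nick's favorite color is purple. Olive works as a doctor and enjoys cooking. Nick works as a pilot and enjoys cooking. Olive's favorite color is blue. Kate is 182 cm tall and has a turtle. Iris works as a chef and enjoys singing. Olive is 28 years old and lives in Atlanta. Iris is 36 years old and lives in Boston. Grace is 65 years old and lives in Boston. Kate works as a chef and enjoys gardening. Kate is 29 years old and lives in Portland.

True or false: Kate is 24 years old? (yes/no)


Kate is actually 29. no

no


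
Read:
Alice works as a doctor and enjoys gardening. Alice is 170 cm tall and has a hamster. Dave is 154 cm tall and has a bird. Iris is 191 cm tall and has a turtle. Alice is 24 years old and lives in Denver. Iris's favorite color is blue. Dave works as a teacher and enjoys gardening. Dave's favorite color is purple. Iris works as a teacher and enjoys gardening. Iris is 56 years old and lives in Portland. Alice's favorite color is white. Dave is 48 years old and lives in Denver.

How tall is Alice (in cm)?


Alice is 170 cm tall

170


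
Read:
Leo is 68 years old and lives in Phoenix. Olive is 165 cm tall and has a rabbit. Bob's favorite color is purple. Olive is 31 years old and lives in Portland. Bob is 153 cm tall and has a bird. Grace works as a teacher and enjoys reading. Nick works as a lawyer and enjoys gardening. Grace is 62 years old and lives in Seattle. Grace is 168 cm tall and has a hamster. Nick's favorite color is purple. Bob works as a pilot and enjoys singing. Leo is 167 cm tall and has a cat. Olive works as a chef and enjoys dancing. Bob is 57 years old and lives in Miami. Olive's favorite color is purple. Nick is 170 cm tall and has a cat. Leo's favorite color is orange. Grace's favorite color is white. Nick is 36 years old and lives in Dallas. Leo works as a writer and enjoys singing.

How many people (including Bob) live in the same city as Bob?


Bob lives in Miami. Count = 1

1


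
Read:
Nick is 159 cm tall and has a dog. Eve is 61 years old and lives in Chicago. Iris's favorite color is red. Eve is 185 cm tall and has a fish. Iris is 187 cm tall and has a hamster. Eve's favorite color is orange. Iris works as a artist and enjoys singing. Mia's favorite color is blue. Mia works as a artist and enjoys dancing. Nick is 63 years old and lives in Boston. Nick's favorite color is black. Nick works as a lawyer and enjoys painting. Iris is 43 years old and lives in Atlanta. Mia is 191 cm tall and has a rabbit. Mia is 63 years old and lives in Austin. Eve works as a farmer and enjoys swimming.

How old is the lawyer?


The lawyer is Nick, age 63

63


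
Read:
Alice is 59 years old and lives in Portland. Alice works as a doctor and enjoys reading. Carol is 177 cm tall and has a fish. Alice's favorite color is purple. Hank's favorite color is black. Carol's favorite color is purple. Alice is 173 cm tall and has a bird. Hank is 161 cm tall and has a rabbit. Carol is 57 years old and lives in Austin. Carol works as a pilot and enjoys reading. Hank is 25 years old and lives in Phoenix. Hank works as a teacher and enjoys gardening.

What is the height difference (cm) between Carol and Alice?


|177 - 173| = 4

4


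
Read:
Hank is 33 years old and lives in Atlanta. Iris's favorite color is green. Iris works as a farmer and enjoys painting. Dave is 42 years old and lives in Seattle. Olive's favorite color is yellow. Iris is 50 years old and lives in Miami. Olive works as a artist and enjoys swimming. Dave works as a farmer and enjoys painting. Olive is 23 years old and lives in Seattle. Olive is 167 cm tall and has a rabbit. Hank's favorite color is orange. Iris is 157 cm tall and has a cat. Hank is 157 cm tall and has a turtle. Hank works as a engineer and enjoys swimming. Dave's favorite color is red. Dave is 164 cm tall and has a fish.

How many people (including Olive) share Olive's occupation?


Olive is a artist. Count = 1

1


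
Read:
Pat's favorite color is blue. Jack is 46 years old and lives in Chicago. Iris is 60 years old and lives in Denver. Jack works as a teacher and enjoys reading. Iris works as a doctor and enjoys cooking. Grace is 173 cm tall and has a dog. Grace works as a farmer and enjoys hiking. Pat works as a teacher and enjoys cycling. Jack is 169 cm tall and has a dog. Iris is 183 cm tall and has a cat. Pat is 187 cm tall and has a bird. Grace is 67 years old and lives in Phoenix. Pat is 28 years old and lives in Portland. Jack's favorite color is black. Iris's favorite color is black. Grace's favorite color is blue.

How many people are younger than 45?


Filter: 1

1


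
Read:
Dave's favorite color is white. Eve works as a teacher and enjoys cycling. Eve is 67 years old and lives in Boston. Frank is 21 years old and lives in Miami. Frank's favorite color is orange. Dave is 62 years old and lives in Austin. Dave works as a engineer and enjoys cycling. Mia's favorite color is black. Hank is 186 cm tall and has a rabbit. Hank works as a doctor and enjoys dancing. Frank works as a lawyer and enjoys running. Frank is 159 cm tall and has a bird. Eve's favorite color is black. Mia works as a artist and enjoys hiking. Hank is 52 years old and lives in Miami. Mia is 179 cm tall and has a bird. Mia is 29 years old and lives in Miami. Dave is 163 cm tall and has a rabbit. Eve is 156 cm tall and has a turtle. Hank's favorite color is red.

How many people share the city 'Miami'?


Count: 3

3


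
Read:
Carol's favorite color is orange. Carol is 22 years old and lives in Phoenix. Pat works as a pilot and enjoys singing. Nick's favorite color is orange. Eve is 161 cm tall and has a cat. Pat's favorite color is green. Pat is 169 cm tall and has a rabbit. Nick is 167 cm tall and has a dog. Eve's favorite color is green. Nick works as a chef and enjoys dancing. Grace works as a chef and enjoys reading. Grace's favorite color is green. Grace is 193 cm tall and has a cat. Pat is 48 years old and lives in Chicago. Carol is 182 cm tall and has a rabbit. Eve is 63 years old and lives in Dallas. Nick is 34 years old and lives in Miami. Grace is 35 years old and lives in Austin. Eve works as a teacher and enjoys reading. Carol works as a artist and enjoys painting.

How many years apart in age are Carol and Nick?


22 vs 34, diff = 12

12


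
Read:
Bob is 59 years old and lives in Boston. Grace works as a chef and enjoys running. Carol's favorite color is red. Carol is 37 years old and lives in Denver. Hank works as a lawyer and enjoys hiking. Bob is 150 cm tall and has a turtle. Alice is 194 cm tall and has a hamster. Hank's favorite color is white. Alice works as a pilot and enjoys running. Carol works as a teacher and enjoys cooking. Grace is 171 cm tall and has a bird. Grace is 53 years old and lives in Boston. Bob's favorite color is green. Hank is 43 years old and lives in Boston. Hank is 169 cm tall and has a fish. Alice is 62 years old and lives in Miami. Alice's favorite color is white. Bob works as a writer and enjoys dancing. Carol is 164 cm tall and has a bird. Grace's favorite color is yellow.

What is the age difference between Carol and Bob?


|37 - 59| = 22

22


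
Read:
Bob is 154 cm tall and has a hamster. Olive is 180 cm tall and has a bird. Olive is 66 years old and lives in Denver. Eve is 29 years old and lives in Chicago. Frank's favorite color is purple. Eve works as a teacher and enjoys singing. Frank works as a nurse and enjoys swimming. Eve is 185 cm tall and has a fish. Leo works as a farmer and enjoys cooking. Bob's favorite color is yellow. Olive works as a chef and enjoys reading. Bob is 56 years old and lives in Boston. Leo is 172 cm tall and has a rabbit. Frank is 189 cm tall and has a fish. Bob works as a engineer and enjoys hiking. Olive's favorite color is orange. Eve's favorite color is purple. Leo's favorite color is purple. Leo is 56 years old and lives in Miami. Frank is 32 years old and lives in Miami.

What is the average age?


Sum=239, n=5, avg=47.8

47.8


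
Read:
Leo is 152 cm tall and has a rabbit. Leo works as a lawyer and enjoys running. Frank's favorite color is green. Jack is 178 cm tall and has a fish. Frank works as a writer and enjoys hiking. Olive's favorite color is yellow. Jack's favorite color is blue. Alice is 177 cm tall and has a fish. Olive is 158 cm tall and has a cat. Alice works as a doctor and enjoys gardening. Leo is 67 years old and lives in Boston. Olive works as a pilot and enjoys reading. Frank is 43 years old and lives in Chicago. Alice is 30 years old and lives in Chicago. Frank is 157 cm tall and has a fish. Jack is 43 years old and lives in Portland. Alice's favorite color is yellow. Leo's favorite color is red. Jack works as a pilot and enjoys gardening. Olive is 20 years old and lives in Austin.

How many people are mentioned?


People: Frank, Alice, Olive, Jack, Leo. Count = 5

5
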